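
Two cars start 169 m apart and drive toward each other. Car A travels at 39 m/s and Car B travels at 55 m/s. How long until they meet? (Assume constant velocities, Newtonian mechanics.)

Combined speed: v_combined = 39 + 55 = 94 m/s
Time to meet: t = d/v_combined = 169/94 = 1.8 s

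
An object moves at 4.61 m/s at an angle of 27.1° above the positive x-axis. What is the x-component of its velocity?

vₓ = v cos(θ) = 4.61 × cos(27.1°) = 4.1 m/s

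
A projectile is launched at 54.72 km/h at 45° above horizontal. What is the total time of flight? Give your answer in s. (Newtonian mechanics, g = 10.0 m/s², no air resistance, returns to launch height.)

v₀ = 54.72 km/h × 0.2777777777777778 = 15.2 m/s
T = 2 × v₀ × sin(θ) / g = 2 × 15.2 × sin(45°) / 10.0 = 2 × 15.2 × 0.707107 / 10.0 = 2.15 s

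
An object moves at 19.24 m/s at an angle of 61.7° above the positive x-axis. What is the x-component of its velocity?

vₓ = v cos(θ) = 19.24 × cos(61.7°) = 9.12 m/s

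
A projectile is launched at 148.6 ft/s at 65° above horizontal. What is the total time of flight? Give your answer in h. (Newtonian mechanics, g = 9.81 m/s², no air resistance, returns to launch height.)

v₀ = 148.6 ft/s × 0.3048 = 45.2933 m/s
T = 2 × v₀ × sin(θ) / g = 2 × 45.2933 × sin(65°) / 9.81 = 2 × 45.2933 × 0.906308 / 9.81 = 8.36895 s
T = 8.36895 s / 3600.0 = 0.002325 h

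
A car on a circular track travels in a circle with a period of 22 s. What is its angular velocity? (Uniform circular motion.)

ω = 2π/T = 2π/22 = 0.2856 rad/s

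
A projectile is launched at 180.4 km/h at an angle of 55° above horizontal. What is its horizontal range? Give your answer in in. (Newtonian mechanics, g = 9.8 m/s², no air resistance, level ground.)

v₀ = 180.4 km/h × 0.2777777777777778 = 50.1111 m/s
R = v₀² × sin(2θ) / g = 50.1111² × sin(2 × 55°) / 9.8 = 2511.12 × 0.939693 / 9.8 = 240.784 m
R = 240.784 m / 0.0254 = 9480 in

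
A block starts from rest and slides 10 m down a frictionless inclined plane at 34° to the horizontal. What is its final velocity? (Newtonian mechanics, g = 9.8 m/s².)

a = g sin(θ) = 9.8 × sin(34°) = 5.4801 m/s²
v = √(2ad) = √(2 × 5.4801 × 10) = 10.47 m/s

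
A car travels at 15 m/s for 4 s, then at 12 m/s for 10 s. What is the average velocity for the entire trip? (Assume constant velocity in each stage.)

d₁ = v₁t₁ = 15 × 4 = 60 m
d₂ = v₂t₂ = 12 × 10 = 120 m
d_total = 180 m, t_total = 14 s
v_avg = d_total/t_total = 180/14 = 12.86 m/s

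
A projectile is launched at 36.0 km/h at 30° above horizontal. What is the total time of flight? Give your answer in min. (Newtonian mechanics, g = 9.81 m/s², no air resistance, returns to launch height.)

v₀ = 36.0 km/h × 0.2777777777777778 = 10.0 m/s
T = 2 × v₀ × sin(θ) / g = 2 × 10.0 × sin(30°) / 9.81 = 2 × 10.0 × 0.5 / 9.81 = 1.01937 s
T = 1.01937 s / 60.0 = 0.01699 min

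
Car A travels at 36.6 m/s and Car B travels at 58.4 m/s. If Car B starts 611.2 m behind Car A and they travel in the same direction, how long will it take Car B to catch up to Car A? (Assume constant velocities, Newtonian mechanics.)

Relative speed: v_rel = 58.4 - 36.6 = 21.8 m/s
Time to catch: t = d₀/v_rel = 611.2/21.8 = 28.04 s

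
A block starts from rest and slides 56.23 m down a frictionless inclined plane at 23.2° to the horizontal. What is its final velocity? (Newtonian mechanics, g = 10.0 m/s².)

a = g sin(θ) = 10.0 × sin(23.2°) = 3.9394 m/s²
v = √(2ad) = √(2 × 3.9394 × 56.23) = 21.05 m/s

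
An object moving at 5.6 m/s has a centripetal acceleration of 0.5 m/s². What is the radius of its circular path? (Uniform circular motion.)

r = v²/a_c = 5.6²/0.5 = 62.72 m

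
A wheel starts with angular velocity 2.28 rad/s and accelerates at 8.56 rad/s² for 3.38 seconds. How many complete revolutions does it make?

θ = ω₀t + ½αt² = 2.28×3.38 + ½×8.56×3.38² = 56.602832 rad
Total revolutions = θ/(2π) = 56.602832/(2π) = 9.01
Complete revolutions = ⌊9.01⌋ = 9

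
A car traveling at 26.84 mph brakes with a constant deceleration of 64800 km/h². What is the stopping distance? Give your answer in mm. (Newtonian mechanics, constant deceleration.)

v₀ = 26.84 mph × 0.44704 = 11.9986 m/s
a = 64800 km/h² × 7.716049382716049e-05 = 5.0 m/s²
d = v₀² / (2a) = 11.9986² / (2 × 5.0) = 143.966 / 10.0 = 14.3966 m
d = 14.3966 m / 0.001 = 14400 mm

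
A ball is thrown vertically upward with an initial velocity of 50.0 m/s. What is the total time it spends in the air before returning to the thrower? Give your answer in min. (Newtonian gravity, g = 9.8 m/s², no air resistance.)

t_total = 2 × v₀ / g = 2 × 50.0 / 9.8 = 10.2041 s
t_total = 10.2041 s / 60.0 = 0.1701 min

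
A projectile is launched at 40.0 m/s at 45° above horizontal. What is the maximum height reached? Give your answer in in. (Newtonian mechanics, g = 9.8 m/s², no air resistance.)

H = v₀² × sin²(θ) / (2g) = 40.0² × sin(45°)² / (2 × 9.8) = 1600.0 × 0.5 / 19.6 = 40.8163 m
H = 40.8163 m / 0.0254 = 1607 in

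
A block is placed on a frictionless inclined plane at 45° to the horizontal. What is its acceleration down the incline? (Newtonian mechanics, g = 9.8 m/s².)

a = g sin(θ) = 9.8 × sin(45°) = 9.8 × 0.7071 = 6.93 m/s²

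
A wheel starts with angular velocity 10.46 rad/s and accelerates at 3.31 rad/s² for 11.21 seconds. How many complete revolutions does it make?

θ = ω₀t + ½αt² = 10.46×11.21 + ½×3.31×11.21² = 325.2306855 rad
Total revolutions = θ/(2π) = 325.2306855/(2π) = 51.76
Complete revolutions = ⌊51.76⌋ = 51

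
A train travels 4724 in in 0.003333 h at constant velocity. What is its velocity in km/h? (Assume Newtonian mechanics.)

d = 4724 in × 0.0254 = 119.99 m
t = 0.003333 h × 3600.0 = 11.9988 s
v = d / t = 119.99 / 11.9988 = 10.0002 m/s
v = 10.0002 m/s / 0.2777777777777778 = 36.0 km/h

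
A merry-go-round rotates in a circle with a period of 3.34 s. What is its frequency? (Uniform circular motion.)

f = 1/T = 1/3.34 = 0.2994 Hz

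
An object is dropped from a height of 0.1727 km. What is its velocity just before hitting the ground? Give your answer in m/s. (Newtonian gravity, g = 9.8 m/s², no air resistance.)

h = 0.1727 km × 1000.0 = 172.7 m
v = √(2gh) = √(2 × 9.8 × 172.7) = 58.18 m/s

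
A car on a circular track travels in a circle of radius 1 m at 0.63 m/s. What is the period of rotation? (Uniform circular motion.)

T = 2πr/v = 2π×1/0.63 = 9.97 s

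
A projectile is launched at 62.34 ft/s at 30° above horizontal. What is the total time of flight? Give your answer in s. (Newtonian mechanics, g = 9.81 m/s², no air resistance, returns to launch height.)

v₀ = 62.34 ft/s × 0.3048 = 19.0012 m/s
T = 2 × v₀ × sin(θ) / g = 2 × 19.0012 × sin(30°) / 9.81 = 2 × 19.0012 × 0.5 / 9.81 = 1.937 s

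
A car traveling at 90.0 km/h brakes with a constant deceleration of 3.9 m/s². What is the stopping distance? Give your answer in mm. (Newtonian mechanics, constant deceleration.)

v₀ = 90.0 km/h × 0.2777777777777778 = 25.0 m/s
d = v₀² / (2a) = 25.0² / (2 × 3.9) = 625.0 / 7.8 = 80.1282 m
d = 80.1282 m / 0.001 = 80130 mm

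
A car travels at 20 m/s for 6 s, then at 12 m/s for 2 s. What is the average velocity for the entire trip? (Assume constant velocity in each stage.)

d₁ = v₁t₁ = 20 × 6 = 120 m
d₂ = v₂t₂ = 12 × 2 = 24 m
d_total = 144 m, t_total = 8 s
v_avg = d_total/t_total = 144/8 = 18.0 m/s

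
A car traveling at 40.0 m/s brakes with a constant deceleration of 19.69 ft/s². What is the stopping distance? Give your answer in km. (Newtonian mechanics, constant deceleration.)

a = 19.69 ft/s² × 0.3048 = 6.00151 m/s²
d = v₀² / (2a) = 40.0² / (2 × 6.00151) = 1600.0 / 12.003 = 133.3 m
d = 133.3 m / 1000.0 = 0.1333 km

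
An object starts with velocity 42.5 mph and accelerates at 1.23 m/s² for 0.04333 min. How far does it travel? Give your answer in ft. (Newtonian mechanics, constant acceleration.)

v₀ = 42.5 mph × 0.44704 = 18.9992 m/s
t = 0.04333 min × 60.0 = 2.5998 s
d = v₀ × t + ½ × a × t² = 18.9992 × 2.5998 + 0.5 × 1.23 × 2.5998² = 53.5509 m
d = 53.5509 m / 0.3048 = 175.7 ft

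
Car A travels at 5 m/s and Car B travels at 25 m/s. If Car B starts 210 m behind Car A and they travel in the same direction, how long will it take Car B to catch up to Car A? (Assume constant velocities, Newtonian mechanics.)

Relative speed: v_rel = 25 - 5 = 20 m/s
Time to catch: t = d₀/v_rel = 210/20 = 10.5 s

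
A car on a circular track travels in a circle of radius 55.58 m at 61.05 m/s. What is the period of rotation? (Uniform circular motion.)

T = 2πr/v = 2π×55.58/61.05 = 5.72 s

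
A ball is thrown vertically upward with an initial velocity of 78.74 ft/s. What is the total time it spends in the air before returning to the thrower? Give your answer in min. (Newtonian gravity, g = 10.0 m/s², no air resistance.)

v₀ = 78.74 ft/s × 0.3048 = 24.0 m/s
t_total = 2 × v₀ / g = 2 × 24.0 / 10.0 = 4.8 s
t_total = 4.8 s / 60.0 = 0.08 min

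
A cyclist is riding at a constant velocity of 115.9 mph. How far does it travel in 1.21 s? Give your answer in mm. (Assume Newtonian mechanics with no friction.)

v = 115.9 mph × 0.44704 = 51.8119 m/s
d = v × t = 51.8119 × 1.21 = 62.6924 m
d = 62.6924 m / 0.001 = 62690 mm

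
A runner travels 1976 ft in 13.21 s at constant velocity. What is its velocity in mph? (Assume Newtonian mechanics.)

d = 1976 ft × 0.3048 = 602.285 m
v = d / t = 602.285 / 13.21 = 45.5931 m/s
v = 45.5931 m/s / 0.44704 = 102.0 mph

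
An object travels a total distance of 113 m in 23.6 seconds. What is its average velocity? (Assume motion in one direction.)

v_avg = Δd / Δt = 113 / 23.6 = 4.79 m/s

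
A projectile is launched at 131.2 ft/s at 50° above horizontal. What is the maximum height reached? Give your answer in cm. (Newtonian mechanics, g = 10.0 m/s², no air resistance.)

v₀ = 131.2 ft/s × 0.3048 = 39.9898 m/s
H = v₀² × sin²(θ) / (2g) = 39.9898² × sin(50°)² / (2 × 10.0) = 1599.18 × 0.586824 / 20.0 = 46.9219 m
H = 46.9219 m / 0.01 = 4692 cm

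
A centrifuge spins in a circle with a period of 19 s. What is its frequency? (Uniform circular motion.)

f = 1/T = 1/19 = 0.0526 Hz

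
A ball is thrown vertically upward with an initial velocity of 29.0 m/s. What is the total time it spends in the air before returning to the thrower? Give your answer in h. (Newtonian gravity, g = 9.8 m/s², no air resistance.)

t_total = 2 × v₀ / g = 2 × 29.0 / 9.8 = 5.91837 s
t_total = 5.91837 s / 3600.0 = 0.001644 h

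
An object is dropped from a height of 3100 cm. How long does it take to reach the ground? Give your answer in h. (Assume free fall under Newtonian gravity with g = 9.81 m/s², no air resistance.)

h = 3100 cm × 0.01 = 31.0 m
t = √(2h/g) = √(2 × 31.0 / 9.81) = 2.51398 s
t = 2.51398 s / 3600.0 = 0.0006983 h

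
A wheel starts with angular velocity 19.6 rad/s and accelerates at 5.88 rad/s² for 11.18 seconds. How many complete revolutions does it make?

θ = ω₀t + ½αt² = 19.6×11.18 + ½×5.88×11.18² = 586.605656 rad
Total revolutions = θ/(2π) = 586.605656/(2π) = 93.36
Complete revolutions = ⌊93.36⌋ = 93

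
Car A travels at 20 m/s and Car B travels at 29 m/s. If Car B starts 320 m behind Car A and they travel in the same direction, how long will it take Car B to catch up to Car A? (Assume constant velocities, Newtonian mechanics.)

Relative speed: v_rel = 29 - 20 = 9 m/s
Time to catch: t = d₀/v_rel = 320/9 = 35.56 s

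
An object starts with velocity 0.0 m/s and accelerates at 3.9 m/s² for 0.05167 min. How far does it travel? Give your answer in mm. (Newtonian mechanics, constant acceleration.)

t = 0.05167 min × 60.0 = 3.1002 s
d = v₀ × t + ½ × a × t² = 0.0 × 3.1002 + 0.5 × 3.9 × 3.1002² = 18.7419 m
d = 18.7419 m / 0.001 = 18740 mm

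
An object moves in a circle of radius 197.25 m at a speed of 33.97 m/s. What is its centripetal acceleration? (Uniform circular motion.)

a_c = v²/r = 33.97²/197.25 = 1153.9609/197.25 = 5.85 m/s²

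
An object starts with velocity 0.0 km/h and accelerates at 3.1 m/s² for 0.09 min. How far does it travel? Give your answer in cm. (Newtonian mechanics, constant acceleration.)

v₀ = 0.0 km/h × 0.2777777777777778 = 0.0 m/s
t = 0.09 min × 60.0 = 5.4 s
d = v₀ × t + ½ × a × t² = 0.0 × 5.4 + 0.5 × 3.1 × 5.4² = 45.198 m
d = 45.198 m / 0.01 = 4520 cm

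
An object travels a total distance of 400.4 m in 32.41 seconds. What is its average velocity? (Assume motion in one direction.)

v_avg = Δd / Δt = 400.4 / 32.41 = 12.35 m/s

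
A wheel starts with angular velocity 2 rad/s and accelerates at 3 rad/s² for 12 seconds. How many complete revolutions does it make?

θ = ω₀t + ½αt² = 2×12 + ½×3×12² = 240.0 rad
Total revolutions = θ/(2π) = 240.0/(2π) = 38.2
Complete revolutions = ⌊38.2⌋ = 38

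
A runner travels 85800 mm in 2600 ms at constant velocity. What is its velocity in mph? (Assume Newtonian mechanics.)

d = 85800 mm × 0.001 = 85.8 m
t = 2600 ms × 0.001 = 2.6 s
v = d / t = 85.8 / 2.6 = 33.0 m/s
v = 33.0 m/s / 0.44704 = 73.82 mph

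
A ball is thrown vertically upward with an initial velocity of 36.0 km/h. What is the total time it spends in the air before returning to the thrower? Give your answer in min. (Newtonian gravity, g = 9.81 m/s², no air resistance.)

v₀ = 36.0 km/h × 0.2777777777777778 = 10.0 m/s
t_total = 2 × v₀ / g = 2 × 10.0 / 9.81 = 2.03874 s
t_total = 2.03874 s / 60.0 = 0.03398 min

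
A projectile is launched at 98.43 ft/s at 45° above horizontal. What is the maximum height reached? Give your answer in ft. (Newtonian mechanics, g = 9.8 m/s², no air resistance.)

v₀ = 98.43 ft/s × 0.3048 = 30.0015 m/s
H = v₀² × sin²(θ) / (2g) = 30.0015² × sin(45°)² / (2 × 9.8) = 900.09 × 0.5 / 19.6 = 22.9615 m
H = 22.9615 m / 0.3048 = 75.33 ft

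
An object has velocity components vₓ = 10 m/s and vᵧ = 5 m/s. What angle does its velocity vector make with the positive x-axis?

θ = arctan(vᵧ/vₓ) = arctan(5/10) = 26.57°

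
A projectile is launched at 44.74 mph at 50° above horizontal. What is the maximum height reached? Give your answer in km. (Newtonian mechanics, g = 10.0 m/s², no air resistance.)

v₀ = 44.74 mph × 0.44704 = 20.0006 m/s
H = v₀² × sin²(θ) / (2g) = 20.0006² × sin(50°)² / (2 × 10.0) = 400.024 × 0.586824 / 20.0 = 11.7372 m
H = 11.7372 m / 1000.0 = 0.01174 km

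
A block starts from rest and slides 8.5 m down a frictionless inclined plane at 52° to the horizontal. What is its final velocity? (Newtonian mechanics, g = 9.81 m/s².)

a = g sin(θ) = 9.81 × sin(52°) = 7.7304 m/s²
v = √(2ad) = √(2 × 7.7304 × 8.5) = 11.46 m/s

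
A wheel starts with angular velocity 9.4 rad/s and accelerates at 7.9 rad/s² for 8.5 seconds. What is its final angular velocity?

ω = ω₀ + αt = 9.4 + 7.9 × 8.5 = 76.55 rad/s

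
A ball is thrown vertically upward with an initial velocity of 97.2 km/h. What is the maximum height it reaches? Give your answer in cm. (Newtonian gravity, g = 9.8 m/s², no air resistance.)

v₀ = 97.2 km/h × 0.2777777777777778 = 27.0 m/s
h_max = v₀² / (2g) = 27.0² / (2 × 9.8) = 729.0 / 19.6 = 37.1939 m
h_max = 37.1939 m / 0.01 = 3719 cm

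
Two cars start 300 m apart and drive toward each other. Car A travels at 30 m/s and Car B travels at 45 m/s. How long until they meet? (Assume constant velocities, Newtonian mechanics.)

Combined speed: v_combined = 30 + 45 = 75 m/s
Time to meet: t = d/v_combined = 300/75 = 4.0 s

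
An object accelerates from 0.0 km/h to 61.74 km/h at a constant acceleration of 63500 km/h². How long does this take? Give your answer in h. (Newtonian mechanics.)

v₀ = 0.0 km/h × 0.2777777777777778 = 0.0 m/s
v = 61.74 km/h × 0.2777777777777778 = 17.15 m/s
a = 63500 km/h² × 7.716049382716049e-05 = 4.89969 m/s²
t = (v - v₀) / a = (17.15 - 0.0) / 4.89969 = 3.50022 s
t = 3.50022 s / 3600.0 = 0.0009723 h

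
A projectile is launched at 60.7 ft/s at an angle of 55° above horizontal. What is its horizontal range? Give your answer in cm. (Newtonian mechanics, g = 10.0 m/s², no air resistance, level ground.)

v₀ = 60.7 ft/s × 0.3048 = 18.5014 m/s
R = v₀² × sin(2θ) / g = 18.5014² × sin(2 × 55°) / 10.0 = 342.302 × 0.939693 / 10.0 = 32.1659 m
R = 32.1659 m / 0.01 = 3217 cm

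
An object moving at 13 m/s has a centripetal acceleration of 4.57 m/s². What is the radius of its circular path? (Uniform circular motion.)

r = v²/a_c = 13²/4.57 = 36.98 m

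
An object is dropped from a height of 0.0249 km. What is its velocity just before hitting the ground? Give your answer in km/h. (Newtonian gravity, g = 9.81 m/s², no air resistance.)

h = 0.0249 km × 1000.0 = 24.9 m
v = √(2gh) = √(2 × 9.81 × 24.9) = 22.1029 m/s
v = 22.1029 m/s / 0.2777777777777778 = 79.57 km/h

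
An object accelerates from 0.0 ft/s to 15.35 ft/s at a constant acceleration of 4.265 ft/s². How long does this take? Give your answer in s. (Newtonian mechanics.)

v₀ = 0.0 ft/s × 0.3048 = 0.0 m/s
v = 15.35 ft/s × 0.3048 = 4.67868 m/s
a = 4.265 ft/s² × 0.3048 = 1.29997 m/s²
t = (v - v₀) / a = (4.67868 - 0.0) / 1.29997 = 3.599 s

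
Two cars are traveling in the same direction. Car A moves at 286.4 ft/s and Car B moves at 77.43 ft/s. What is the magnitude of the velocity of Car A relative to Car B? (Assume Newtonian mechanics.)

v_rel = |v_A - v_B| = |286.4 - 77.43| = 208.97 ft/s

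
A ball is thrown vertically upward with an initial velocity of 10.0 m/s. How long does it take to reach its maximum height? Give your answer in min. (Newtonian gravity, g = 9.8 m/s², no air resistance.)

t_up = v₀ / g = 10.0 / 9.8 = 1.02041 s
t_up = 1.02041 s / 60.0 = 0.01701 min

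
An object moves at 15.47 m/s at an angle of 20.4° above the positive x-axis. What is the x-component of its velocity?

vₓ = v cos(θ) = 15.47 × cos(20.4°) = 14.5 m/s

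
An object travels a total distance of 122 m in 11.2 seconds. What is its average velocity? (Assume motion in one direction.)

v_avg = Δd / Δt = 122 / 11.2 = 10.89 m/s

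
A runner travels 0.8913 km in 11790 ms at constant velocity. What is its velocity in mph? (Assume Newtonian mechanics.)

d = 0.8913 km × 1000.0 = 891.3 m
t = 11790 ms × 0.001 = 11.79 s
v = d / t = 891.3 / 11.79 = 75.598 m/s
v = 75.598 m/s / 0.44704 = 169.1 mph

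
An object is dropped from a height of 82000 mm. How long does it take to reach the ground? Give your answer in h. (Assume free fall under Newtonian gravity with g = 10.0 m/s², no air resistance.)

h = 82000 mm × 0.001 = 82.0 m
t = √(2h/g) = √(2 × 82.0 / 10.0) = 4.04969 s
t = 4.04969 s / 3600.0 = 0.001125 h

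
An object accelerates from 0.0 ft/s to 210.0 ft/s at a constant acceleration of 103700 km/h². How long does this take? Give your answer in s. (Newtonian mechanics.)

v₀ = 0.0 ft/s × 0.3048 = 0.0 m/s
v = 210.0 ft/s × 0.3048 = 64.008 m/s
a = 103700 km/h² × 7.716049382716049e-05 = 8.00154 m/s²
t = (v - v₀) / a = (64.008 - 0.0) / 8.00154 = 7.999 s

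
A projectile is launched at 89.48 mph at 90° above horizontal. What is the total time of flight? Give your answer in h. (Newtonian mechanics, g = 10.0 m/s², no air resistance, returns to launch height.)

v₀ = 89.48 mph × 0.44704 = 40.0011 m/s
T = 2 × v₀ × sin(θ) / g = 2 × 40.0011 × sin(90°) / 10.0 = 2 × 40.0011 × 1.0 / 10.0 = 8.00022 s
T = 8.00022 s / 3600.0 = 0.002222 h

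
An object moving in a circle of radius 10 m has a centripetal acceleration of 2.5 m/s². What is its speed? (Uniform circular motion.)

v = √(a_c × r) = √(2.5 × 10) = 5.0 m/s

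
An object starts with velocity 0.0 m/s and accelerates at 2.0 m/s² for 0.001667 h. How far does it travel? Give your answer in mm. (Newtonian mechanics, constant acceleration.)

t = 0.001667 h × 3600.0 = 6.0012 s
d = v₀ × t + ½ × a × t² = 0.0 × 6.0012 + 0.5 × 2.0 × 6.0012² = 36.0144 m
d = 36.0144 m / 0.001 = 36010 mm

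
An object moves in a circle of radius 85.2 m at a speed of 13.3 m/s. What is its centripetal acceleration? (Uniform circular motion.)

a_c = v²/r = 13.3²/85.2 = 176.89/85.2 = 2.08 m/s²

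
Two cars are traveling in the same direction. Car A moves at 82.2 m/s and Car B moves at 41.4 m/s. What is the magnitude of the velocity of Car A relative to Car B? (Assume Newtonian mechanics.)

v_rel = |v_A - v_B| = |82.2 - 41.4| = 40.8 m/s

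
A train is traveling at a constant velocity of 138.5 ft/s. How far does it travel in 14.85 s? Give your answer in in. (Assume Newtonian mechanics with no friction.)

v = 138.5 ft/s × 0.3048 = 42.2148 m/s
d = v × t = 42.2148 × 14.85 = 626.89 m
d = 626.89 m / 0.0254 = 24680 in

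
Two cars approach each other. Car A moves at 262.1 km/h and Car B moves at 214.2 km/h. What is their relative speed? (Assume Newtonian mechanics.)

v_rel = v_A + v_B = 262.1 + 214.2 = 476.3 km/h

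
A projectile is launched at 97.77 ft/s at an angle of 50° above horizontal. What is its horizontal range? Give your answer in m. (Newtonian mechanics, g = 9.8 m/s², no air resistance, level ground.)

v₀ = 97.77 ft/s × 0.3048 = 29.8003 m/s
R = v₀² × sin(2θ) / g = 29.8003² × sin(2 × 50°) / 9.8 = 888.058 × 0.984808 / 9.8 = 89.24 m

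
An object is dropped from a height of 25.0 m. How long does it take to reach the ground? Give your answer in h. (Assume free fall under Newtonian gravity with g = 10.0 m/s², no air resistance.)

t = √(2h/g) = √(2 × 25.0 / 10.0) = 2.23607 s
t = 2.23607 s / 3600.0 = 0.0006211 h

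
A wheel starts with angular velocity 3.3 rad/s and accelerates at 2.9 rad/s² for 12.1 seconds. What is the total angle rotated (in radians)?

θ = ω₀t + ½αt² = 3.3×12.1 + ½×2.9×12.1² = 252.22 rad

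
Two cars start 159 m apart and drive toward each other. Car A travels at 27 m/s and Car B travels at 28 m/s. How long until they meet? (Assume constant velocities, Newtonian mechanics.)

Combined speed: v_combined = 27 + 28 = 55 m/s
Time to meet: t = d/v_combined = 159/55 = 2.89 s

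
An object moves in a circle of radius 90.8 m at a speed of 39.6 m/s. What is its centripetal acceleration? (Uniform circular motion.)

a_c = v²/r = 39.6²/90.8 = 1568.16/90.8 = 17.27 m/s²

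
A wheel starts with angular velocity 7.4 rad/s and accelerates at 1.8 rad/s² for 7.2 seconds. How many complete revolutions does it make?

θ = ω₀t + ½αt² = 7.4×7.2 + ½×1.8×7.2² = 99.936 rad
Total revolutions = θ/(2π) = 99.936/(2π) = 15.91
Complete revolutions = ⌊15.91⌋ = 15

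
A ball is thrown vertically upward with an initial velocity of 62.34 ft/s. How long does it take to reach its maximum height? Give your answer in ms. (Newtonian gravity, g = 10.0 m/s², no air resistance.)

v₀ = 62.34 ft/s × 0.3048 = 19.0012 m/s
t_up = v₀ / g = 19.0012 / 10.0 = 1.90012 s
t_up = 1.90012 s / 0.001 = 1900 ms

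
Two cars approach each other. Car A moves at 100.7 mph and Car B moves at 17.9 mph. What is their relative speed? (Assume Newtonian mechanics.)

v_rel = v_A + v_B = 100.7 + 17.9 = 118.6 mph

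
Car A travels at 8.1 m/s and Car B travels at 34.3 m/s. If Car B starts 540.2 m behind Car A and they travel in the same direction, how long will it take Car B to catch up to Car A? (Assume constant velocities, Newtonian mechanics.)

Relative speed: v_rel = 34.3 - 8.1 = 26.2 m/s
Time to catch: t = d₀/v_rel = 540.2/26.2 = 20.62 s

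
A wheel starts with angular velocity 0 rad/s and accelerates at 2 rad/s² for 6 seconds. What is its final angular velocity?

ω = ω₀ + αt = 0 + 2 × 6 = 12 rad/s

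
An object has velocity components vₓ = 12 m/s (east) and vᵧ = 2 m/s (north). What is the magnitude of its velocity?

|v| = √(vₓ² + vᵧ²) = √(12² + 2²) = √(148) = 12.17 m/s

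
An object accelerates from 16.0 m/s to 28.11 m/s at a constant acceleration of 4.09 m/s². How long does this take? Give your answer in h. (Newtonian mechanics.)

t = (v - v₀) / a = (28.11 - 16.0) / 4.09 = 2.96088 s
t = 2.96088 s / 3600.0 = 0.0008225 h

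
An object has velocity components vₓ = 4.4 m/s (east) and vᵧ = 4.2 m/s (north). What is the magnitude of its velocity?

|v| = √(vₓ² + vᵧ²) = √(4.4² + 4.2²) = √(37.0) = 6.08 m/s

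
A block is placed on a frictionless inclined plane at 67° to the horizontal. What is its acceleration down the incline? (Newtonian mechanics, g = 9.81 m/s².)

a = g sin(θ) = 9.81 × sin(67°) = 9.81 × 0.9205 = 9.03 m/s²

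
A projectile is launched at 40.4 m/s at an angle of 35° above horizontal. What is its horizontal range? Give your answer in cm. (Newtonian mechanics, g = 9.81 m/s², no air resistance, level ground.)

R = v₀² × sin(2θ) / g = 40.4² × sin(2 × 35°) / 9.81 = 1632.16 × 0.939693 / 9.81 = 156.343 m
R = 156.343 m / 0.01 = 15630 cm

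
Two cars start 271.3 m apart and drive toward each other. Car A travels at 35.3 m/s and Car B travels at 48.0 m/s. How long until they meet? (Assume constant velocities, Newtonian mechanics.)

Combined speed: v_combined = 35.3 + 48.0 = 83.3 m/s
Time to meet: t = d/v_combined = 271.3/83.3 = 3.26 s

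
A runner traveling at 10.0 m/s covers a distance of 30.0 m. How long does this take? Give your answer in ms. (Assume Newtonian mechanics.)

t = d / v = 30.0 / 10.0 = 3.0 s
t = 3.0 s / 0.001 = 3000 ms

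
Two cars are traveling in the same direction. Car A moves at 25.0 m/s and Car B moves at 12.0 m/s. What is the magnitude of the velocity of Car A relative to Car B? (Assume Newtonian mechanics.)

v_rel = |v_A - v_B| = |25.0 - 12.0| = 13.0 m/s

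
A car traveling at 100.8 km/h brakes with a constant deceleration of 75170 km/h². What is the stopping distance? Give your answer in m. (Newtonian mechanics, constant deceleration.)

v₀ = 100.8 km/h × 0.2777777777777778 = 28.0 m/s
a = 75170 km/h² × 7.716049382716049e-05 = 5.80015 m/s²
d = v₀² / (2a) = 28.0² / (2 × 5.80015) = 784.0 / 11.6003 = 67.58 m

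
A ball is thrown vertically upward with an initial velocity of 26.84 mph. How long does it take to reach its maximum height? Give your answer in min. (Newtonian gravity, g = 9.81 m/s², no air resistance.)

v₀ = 26.84 mph × 0.44704 = 11.99855 m/s
t_up = v₀ / g = 11.99855 / 9.81 = 1.223094 s
t_up = 1.223094 s / 60.0 = 0.02038 min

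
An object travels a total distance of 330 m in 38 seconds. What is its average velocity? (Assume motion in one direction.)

v_avg = Δd / Δt = 330 / 38 = 8.68 m/s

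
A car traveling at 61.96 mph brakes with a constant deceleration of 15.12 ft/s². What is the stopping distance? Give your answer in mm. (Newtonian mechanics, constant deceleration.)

v₀ = 61.96 mph × 0.44704 = 27.6986 m/s
a = 15.12 ft/s² × 0.3048 = 4.60858 m/s²
d = v₀² / (2a) = 27.6986² / (2 × 4.60858) = 767.212 / 9.21716 = 83.2374 m
d = 83.2374 m / 0.001 = 83240 mm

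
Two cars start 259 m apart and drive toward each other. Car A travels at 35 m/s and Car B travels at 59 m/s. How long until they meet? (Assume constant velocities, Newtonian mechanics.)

Combined speed: v_combined = 35 + 59 = 94 m/s
Time to meet: t = d/v_combined = 259/94 = 2.76 s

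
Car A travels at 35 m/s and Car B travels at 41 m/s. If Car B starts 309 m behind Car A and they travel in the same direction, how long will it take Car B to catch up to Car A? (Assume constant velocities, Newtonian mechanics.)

Relative speed: v_rel = 41 - 35 = 6 m/s
Time to catch: t = d₀/v_rel = 309/6 = 51.5 s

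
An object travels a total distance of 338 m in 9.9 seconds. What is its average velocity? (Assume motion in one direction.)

v_avg = Δd / Δt = 338 / 9.9 = 34.14 m/s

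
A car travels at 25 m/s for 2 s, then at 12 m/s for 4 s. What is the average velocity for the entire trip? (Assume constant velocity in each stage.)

d₁ = v₁t₁ = 25 × 2 = 50 m
d₂ = v₂t₂ = 12 × 4 = 48 m
d_total = 98 m, t_total = 6 s
v_avg = d_total/t_total = 98/6 = 16.33 m/s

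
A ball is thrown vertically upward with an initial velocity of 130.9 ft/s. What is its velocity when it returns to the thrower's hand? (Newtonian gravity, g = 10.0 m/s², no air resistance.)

By conservation of energy (no air resistance), the ball returns to the throw height with the same speed as launch, but directed downward.
|v_ground| = v₀ = 130.9 ft/s
v_ground = 130.9 ft/s (downward)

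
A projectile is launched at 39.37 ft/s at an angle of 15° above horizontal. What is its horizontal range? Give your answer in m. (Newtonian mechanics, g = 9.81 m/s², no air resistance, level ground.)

v₀ = 39.37 ft/s × 0.3048 = 12.0 m/s
R = v₀² × sin(2θ) / g = 12.0² × sin(2 × 15°) / 9.81 = 144.0 × 0.5 / 9.81 = 7.339 m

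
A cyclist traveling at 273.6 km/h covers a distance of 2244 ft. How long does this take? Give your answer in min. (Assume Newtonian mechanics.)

d = 2244 ft × 0.3048 = 683.971 m
v = 273.6 km/h × 0.2777777777777778 = 76.0 m/s
t = d / v = 683.971 / 76.0 = 8.99962 s
t = 8.99962 s / 60.0 = 0.15 min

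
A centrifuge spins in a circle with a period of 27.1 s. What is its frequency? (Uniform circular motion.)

f = 1/T = 1/27.1 = 0.0369 Hz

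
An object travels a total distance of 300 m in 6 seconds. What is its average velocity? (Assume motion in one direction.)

v_avg = Δd / Δt = 300 / 6 = 50.0 m/s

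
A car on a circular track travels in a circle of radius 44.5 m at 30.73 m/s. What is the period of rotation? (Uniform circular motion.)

T = 2πr/v = 2π×44.5/30.73 = 9.1 s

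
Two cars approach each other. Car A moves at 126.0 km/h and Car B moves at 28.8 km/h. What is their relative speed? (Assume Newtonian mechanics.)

v_rel = v_A + v_B = 126.0 + 28.8 = 154.8 km/h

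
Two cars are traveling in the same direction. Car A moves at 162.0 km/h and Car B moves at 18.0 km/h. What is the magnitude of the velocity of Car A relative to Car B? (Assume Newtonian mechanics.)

v_rel = |v_A - v_B| = |162.0 - 18.0| = 144.0 km/h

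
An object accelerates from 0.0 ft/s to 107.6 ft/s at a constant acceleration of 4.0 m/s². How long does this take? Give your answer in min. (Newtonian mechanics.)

v₀ = 0.0 ft/s × 0.3048 = 0.0 m/s
v = 107.6 ft/s × 0.3048 = 32.7965 m/s
t = (v - v₀) / a = (32.7965 - 0.0) / 4.0 = 8.19913 s
t = 8.19913 s / 60.0 = 0.1367 min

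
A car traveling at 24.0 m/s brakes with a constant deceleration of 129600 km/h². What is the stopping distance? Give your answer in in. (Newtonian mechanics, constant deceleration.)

a = 129600 km/h² × 7.716049382716049e-05 = 10.0 m/s²
d = v₀² / (2a) = 24.0² / (2 × 10.0) = 576.0 / 20.0 = 28.8 m
d = 28.8 m / 0.0254 = 1134 in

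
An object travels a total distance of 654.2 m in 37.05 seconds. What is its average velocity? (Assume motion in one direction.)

v_avg = Δd / Δt = 654.2 / 37.05 = 17.66 m/s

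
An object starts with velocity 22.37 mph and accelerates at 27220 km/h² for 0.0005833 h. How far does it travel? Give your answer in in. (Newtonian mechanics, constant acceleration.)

v₀ = 22.37 mph × 0.44704 = 10.0003 m/s
a = 27220 km/h² × 7.716049382716049e-05 = 2.10031 m/s²
t = 0.0005833 h × 3600.0 = 2.09988 s
d = v₀ × t + ½ × a × t² = 10.0003 × 2.09988 + 0.5 × 2.10031 × 2.09988² = 25.6301 m
d = 25.6301 m / 0.0254 = 1009 in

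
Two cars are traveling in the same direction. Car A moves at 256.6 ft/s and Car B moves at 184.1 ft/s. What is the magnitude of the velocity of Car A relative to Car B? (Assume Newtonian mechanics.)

v_rel = |v_A - v_B| = |256.6 - 184.1| = 72.5 ft/s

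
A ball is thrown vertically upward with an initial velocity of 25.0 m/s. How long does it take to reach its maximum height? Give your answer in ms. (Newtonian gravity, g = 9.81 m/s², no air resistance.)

t_up = v₀ / g = 25.0 / 9.81 = 2.54842 s
t_up = 2.54842 s / 0.001 = 2548 ms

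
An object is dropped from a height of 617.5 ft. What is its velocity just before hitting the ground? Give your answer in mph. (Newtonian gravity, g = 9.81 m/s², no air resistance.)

h = 617.5 ft × 0.3048 = 188.214 m
v = √(2gh) = √(2 × 9.81 × 188.214) = 60.7681 m/s
v = 60.7681 m/s / 0.44704 = 135.9 mph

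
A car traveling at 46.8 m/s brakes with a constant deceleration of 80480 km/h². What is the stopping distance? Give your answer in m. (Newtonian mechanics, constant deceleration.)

a = 80480 km/h² × 7.716049382716049e-05 = 6.20988 m/s²
d = v₀² / (2a) = 46.8² / (2 × 6.20988) = 2190.24 / 12.4198 = 176.4 m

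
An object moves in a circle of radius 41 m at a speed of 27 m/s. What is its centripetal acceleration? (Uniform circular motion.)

a_c = v²/r = 27²/41 = 729/41 = 17.78 m/s²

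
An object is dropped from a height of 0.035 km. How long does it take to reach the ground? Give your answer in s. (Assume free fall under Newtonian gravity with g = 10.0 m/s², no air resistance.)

h = 0.035 km × 1000.0 = 35.0 m
t = √(2h/g) = √(2 × 35.0 / 10.0) = 2.646 s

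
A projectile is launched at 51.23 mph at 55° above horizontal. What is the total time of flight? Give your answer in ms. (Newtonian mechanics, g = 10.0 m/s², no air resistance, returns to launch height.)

v₀ = 51.23 mph × 0.44704 = 22.9019 m/s
T = 2 × v₀ × sin(θ) / g = 2 × 22.9019 × sin(55°) / 10.0 = 2 × 22.9019 × 0.819152 / 10.0 = 3.75203 s
T = 3.75203 s / 0.001 = 3752 ms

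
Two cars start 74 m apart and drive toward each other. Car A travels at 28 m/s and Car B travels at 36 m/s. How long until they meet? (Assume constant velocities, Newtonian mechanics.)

Combined speed: v_combined = 28 + 36 = 64 m/s
Time to meet: t = d/v_combined = 74/64 = 1.16 s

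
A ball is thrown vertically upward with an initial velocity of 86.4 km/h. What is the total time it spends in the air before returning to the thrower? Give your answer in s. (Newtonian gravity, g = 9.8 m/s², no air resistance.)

v₀ = 86.4 km/h × 0.2777777777777778 = 24.0 m/s
t_total = 2 × v₀ / g = 2 × 24.0 / 9.8 = 4.898 s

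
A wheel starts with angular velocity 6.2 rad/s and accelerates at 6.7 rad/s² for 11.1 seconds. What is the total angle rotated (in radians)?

θ = ω₀t + ½αt² = 6.2×11.1 + ½×6.7×11.1² = 481.57 rad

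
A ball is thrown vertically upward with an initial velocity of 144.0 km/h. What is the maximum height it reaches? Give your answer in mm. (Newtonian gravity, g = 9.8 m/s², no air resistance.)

v₀ = 144.0 km/h × 0.2777777777777778 = 40.0 m/s
h_max = v₀² / (2g) = 40.0² / (2 × 9.8) = 1600.0 / 19.6 = 81.6327 m
h_max = 81.6327 m / 0.001 = 81630 mm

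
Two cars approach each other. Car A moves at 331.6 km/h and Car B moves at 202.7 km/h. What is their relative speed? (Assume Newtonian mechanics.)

v_rel = v_A + v_B = 331.6 + 202.7 = 534.3 km/h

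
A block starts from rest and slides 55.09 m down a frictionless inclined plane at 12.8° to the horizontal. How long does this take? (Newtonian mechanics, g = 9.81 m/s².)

a = g sin(θ) = 9.81 × sin(12.8°) = 2.1734 m/s²
t = √(2d/a) = √(2 × 55.09 / 2.1734) = 7.12 s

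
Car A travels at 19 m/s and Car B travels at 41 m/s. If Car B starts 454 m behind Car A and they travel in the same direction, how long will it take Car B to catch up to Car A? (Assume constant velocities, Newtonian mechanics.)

Relative speed: v_rel = 41 - 19 = 22 m/s
Time to catch: t = d₀/v_rel = 454/22 = 20.64 s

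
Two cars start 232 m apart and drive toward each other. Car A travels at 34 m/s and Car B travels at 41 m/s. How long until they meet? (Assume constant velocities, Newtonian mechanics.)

Combined speed: v_combined = 34 + 41 = 75 m/s
Time to meet: t = d/v_combined = 232/75 = 3.09 s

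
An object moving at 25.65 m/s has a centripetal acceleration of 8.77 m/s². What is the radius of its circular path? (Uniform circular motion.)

r = v²/a_c = 25.65²/8.77 = 75.02 m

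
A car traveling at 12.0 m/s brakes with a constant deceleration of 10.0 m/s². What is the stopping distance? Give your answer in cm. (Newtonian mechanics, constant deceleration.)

d = v₀² / (2a) = 12.0² / (2 × 10.0) = 144.0 / 20.0 = 7.2 m
d = 7.2 m / 0.01 = 720.0 cm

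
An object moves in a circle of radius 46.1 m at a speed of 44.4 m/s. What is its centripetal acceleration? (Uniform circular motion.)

a_c = v²/r = 44.4²/46.1 = 1971.36/46.1 = 42.76 m/s²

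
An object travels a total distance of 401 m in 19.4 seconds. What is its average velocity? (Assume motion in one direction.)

v_avg = Δd / Δt = 401 / 19.4 = 20.67 m/s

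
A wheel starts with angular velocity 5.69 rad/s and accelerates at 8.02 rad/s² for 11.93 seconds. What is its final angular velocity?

ω = ω₀ + αt = 5.69 + 8.02 × 11.93 = 101.37 rad/s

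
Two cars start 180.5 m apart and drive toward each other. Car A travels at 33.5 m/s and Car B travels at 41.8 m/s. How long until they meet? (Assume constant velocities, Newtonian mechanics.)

Combined speed: v_combined = 33.5 + 41.8 = 75.3 m/s
Time to meet: t = d/v_combined = 180.5/75.3 = 2.4 s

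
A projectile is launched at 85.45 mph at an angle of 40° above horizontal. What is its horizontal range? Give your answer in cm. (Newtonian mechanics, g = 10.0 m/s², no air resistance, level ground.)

v₀ = 85.45 mph × 0.44704 = 38.1996 m/s
R = v₀² × sin(2θ) / g = 38.1996² × sin(2 × 40°) / 10.0 = 1459.21 × 0.984808 / 10.0 = 143.704 m
R = 143.704 m / 0.01 = 14370 cm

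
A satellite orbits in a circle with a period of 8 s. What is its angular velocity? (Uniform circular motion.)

ω = 2π/T = 2π/8 = 0.7854 rad/s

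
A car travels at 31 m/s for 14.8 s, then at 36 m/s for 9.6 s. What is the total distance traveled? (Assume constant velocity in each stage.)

d₁ = v₁t₁ = 31 × 14.8 = 458.8 m
d₂ = v₂t₂ = 36 × 9.6 = 345.6 m
d_total = 458.8 + 345.6 = 804.4 m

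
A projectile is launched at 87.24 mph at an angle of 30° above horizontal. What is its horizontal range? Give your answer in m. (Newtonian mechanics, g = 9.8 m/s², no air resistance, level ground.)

v₀ = 87.24 mph × 0.44704 = 38.9998 m/s
R = v₀² × sin(2θ) / g = 38.9998² × sin(2 × 30°) / 9.8 = 1520.98 × 0.866025 / 9.8 = 134.4 m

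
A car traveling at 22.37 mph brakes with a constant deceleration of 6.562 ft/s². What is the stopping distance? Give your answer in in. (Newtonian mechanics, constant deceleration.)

v₀ = 22.37 mph × 0.44704 = 10.0003 m/s
a = 6.562 ft/s² × 0.3048 = 2.0001 m/s²
d = v₀² / (2a) = 10.0003² / (2 × 2.0001) = 100.006 / 4.0002 = 25.0002 m
d = 25.0002 m / 0.0254 = 984.3 in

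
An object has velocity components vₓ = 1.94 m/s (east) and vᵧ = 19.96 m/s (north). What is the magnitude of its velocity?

|v| = √(vₓ² + vᵧ²) = √(1.94² + 19.96²) = √(402.1652) = 20.05 m/s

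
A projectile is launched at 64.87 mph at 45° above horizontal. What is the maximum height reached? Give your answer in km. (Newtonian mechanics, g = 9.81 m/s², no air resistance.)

v₀ = 64.87 mph × 0.44704 = 28.9995 m/s
H = v₀² × sin²(θ) / (2g) = 28.9995² × sin(45°)² / (2 × 9.81) = 840.971 × 0.5 / 19.62 = 21.4315 m
H = 21.4315 m / 1000.0 = 0.02143 km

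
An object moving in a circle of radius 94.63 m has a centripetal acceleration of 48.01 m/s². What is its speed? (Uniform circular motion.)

v = √(a_c × r) = √(48.01 × 94.63) = 67.4 m/s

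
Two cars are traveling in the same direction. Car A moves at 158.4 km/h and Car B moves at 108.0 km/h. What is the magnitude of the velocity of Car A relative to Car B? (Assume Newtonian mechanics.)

v_rel = |v_A - v_B| = |158.4 - 108.0| = 50.4 km/h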